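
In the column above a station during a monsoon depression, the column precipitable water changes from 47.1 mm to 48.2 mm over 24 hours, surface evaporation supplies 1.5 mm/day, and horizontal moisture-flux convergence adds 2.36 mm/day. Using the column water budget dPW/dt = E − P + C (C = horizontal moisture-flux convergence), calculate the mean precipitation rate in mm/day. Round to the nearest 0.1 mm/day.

dPW/dt = (48.2 − 47.1) mm / (24/24 day) = +1.100 mm/day.
P = E + C − dPW/dt = 1.5 + (2.36) − (+1.100) = 2.8 mm/day.

P ≈ 2.8 mm/day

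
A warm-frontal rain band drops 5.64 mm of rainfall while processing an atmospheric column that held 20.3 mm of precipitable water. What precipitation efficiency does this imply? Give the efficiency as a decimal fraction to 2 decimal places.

ε ≈ 0.28

ε = rainfall / PW = 5.64 / 20.3 = 0.28.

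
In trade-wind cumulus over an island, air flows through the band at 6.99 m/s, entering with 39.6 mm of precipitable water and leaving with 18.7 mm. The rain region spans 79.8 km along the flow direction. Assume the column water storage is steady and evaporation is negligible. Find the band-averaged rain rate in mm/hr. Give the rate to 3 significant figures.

R ≈ 6.59 mm/hr

Column moisture flux per unit crosswind length is F = V × PW.
Inflow: F_in = 6.99 × 39.6 = 276.804 mm·m/s
Outflow: F_out = 6.99 × 18.7 = 130.713 mm·m/s
Steady-state rate R = (F_in − F_out)/L = (276.804 − 130.713) / 79800 m = 1.831e-03 mm/s.
R = 1.831e-03 × 3600 = 6.59 mm/hr.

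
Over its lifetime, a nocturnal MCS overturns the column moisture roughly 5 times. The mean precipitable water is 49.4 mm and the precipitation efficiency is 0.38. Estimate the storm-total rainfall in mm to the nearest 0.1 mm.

rainfall ≈ 93.9 mm

Each cycle deposits ε × PW = 0.38 × 49.4 = 18.772 mm.
Over 5 cycles: 5 × 18.772 = 93.9 mm.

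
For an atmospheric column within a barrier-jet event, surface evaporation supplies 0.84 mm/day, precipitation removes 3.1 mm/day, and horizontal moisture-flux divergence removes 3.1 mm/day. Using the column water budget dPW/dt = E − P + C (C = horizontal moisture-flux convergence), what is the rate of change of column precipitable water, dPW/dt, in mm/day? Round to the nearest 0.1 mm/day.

dPW/dt ≈ -5.4 mm/day

dPW/dt = E − P + C = 0.84 − 3.1 + (-3.1) = -5.4 mm/day.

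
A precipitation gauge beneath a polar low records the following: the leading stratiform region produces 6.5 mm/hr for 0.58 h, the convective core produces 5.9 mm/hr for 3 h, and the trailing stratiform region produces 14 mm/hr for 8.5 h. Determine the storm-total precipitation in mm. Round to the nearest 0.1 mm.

Total = Σ Rᵢ Δtᵢ = 6.5 × 0.58 + 5.9 × 3 + 14 × 8.5
      = 3.77 + 17.7 + 119 = 140.5 mm.

total ≈ 140.5 mm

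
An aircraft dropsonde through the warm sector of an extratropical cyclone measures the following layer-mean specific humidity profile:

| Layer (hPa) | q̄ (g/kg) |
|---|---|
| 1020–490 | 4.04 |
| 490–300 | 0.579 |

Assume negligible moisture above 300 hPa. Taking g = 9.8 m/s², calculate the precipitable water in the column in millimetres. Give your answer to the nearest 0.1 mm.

PW ≈ 23.0 mm

Precipitable water is the column-integrated vapour mass per unit area: PW = (1/g) Σ q̄ Δp, with q in kg/kg and Δp in Pa (1 kg/m² of water = 1 mm).
Layer 1020–490 hPa: Δp = 530 hPa = 53000 Pa, q̄ = 0.00404 kg/kg → 0.00404 × 53000 / 9.8 = 21.85 mm
Layer 490–300 hPa: Δp = 190 hPa = 19000 Pa, q̄ = 0.000579 kg/kg → 0.000579 × 19000 / 9.8 = 1.12 mm
PW = 21.85 + 1.12 = 22.97 ≈ 23.0 mm.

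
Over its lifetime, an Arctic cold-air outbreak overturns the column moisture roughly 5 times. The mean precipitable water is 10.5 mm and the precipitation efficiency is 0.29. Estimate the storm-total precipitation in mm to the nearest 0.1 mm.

Each cycle deposits ε × PW = 0.29 × 10.5 = 3.045 mm.
Over 5 cycles: 5 × 3.045 = 15.2 mm.

precipitation ≈ 15.2 mm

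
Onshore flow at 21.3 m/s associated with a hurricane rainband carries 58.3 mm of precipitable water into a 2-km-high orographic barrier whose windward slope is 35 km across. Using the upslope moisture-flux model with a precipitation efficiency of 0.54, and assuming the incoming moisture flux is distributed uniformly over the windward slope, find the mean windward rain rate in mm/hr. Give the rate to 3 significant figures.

R ≈ 69.0 mm/hr

Incoming column moisture flux per unit ridge length: F = V × PW = 21.3 × 58.3 = 1241.79 mm·m/s.
Spread over the 35 km slope with efficiency ε = 0.54: R = ε·F/W = 0.54 × 1241.79 / 35000 m = 1.916e-02 mm/s.
R = 1.916e-02 × 3600 = 69.0 mm/hr.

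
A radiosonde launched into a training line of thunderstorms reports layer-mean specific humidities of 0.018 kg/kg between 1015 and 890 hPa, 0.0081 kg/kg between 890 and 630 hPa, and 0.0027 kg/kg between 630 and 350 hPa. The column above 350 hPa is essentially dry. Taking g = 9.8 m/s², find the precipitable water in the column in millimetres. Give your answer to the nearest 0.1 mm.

PW ≈ 52.2 mm

Precipitable water is the column-integrated vapour mass per unit area: PW = (1/g) Σ q̄ Δp, with q in kg/kg and Δp in Pa (1 kg/m² of water = 1 mm).
Layer 1015–890 hPa: Δp = 125 hPa = 12500 Pa, q̄ = 0.018 kg/kg → 0.018 × 12500 / 9.8 = 22.96 mm
Layer 890–630 hPa: Δp = 260 hPa = 26000 Pa, q̄ = 0.0081 kg/kg → 0.0081 × 26000 / 9.8 = 21.49 mm
Layer 630–350 hPa: Δp = 280 hPa = 28000 Pa, q̄ = 0.0027 kg/kg → 0.0027 × 28000 / 9.8 = 7.71 mm
PW = 22.96 + 21.49 + 7.71 = 52.16 ≈ 52.2 mm.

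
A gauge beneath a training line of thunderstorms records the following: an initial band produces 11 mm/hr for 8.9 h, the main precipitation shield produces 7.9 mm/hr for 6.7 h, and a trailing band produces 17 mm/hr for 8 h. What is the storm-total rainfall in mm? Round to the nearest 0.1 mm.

Total = Σ Rᵢ Δtᵢ = 11 × 8.9 + 7.9 × 6.7 + 17 × 8
      = 97.9 + 52.93 + 136 = 286.8 mm.

total ≈ 286.8 mm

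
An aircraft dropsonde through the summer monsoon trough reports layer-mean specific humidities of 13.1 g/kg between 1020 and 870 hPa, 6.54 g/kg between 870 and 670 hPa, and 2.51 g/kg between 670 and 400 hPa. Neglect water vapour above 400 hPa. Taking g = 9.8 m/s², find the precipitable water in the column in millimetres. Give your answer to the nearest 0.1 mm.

Precipitable water is the column-integrated vapour mass per unit area: PW = (1/g) Σ q̄ Δp, with q in kg/kg and Δp in Pa (1 kg/m² of water = 1 mm).
Layer 1020–870 hPa: Δp = 150 hPa = 15000 Pa, q̄ = 0.0131 kg/kg → 0.0131 × 15000 / 9.8 = 20.05 mm
Layer 870–670 hPa: Δp = 200 hPa = 20000 Pa, q̄ = 0.00654 kg/kg → 0.00654 × 20000 / 9.8 = 13.35 mm
Layer 670–400 hPa: Δp = 270 hPa = 27000 Pa, q̄ = 0.00251 kg/kg → 0.00251 × 27000 / 9.8 = 6.92 mm
PW = 20.05 + 13.35 + 6.92 = 40.32 ≈ 40.3 mm.

PW ≈ 40.3 mm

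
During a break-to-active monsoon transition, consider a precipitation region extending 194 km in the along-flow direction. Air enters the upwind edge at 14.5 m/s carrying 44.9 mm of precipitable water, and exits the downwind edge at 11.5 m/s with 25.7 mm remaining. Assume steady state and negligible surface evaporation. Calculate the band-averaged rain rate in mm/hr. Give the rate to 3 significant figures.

R ≈ 6.60 mm/hr

Column moisture flux per unit crosswind length is F = V × PW.
Inflow: F_in = 14.5 × 44.9 = 651.05 mm·m/s
Outflow: F_out = 11.5 × 25.7 = 295.55 mm·m/s
Steady-state rate R = (F_in − F_out)/L = (651.05 − 295.55) / 194000 m = 1.832e-03 mm/s.
R = 1.832e-03 × 3600 = 6.60 mm/hr.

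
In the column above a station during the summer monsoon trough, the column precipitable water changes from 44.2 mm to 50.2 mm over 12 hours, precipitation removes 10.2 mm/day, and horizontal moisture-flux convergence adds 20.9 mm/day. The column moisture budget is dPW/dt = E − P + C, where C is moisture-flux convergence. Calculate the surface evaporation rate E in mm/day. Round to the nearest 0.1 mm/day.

dPW/dt = (50.2 − 44.2) mm / (12/24 day) = +12.000 mm/day.
E = dPW/dt + P − C = (+12.000) + 10.2 − (20.9) = 1.3 mm/day.

E ≈ 1.3 mm/day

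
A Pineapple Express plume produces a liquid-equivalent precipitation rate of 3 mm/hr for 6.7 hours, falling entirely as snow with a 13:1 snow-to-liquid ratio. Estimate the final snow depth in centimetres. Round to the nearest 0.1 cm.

snow depth ≈ 26.1 cm

Liquid-equivalent depth = 3 × 6.7 = 20.1 mm.
Snow depth = 20.1 mm × 13 = 261.3 mm = 26.1 cm.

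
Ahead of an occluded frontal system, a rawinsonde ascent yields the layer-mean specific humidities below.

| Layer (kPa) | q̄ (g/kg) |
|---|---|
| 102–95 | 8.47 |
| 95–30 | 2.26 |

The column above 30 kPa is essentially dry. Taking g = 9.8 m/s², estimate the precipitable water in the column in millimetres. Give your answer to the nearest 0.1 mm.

Precipitable water is the column-integrated vapour mass per unit area: PW = (1/g) Σ q̄ Δp, with q in kg/kg and Δp in Pa (1 kg/m² of water = 1 mm).
Layer 102–95 kPa: Δp = 70 hPa = 7000 Pa, q̄ = 0.00847 kg/kg → 0.00847 × 7000 / 9.8 = 6.05 mm
Layer 95–30 kPa: Δp = 650 hPa = 65000 Pa, q̄ = 0.00226 kg/kg → 0.00226 × 65000 / 9.8 = 14.99 mm
PW = 6.05 + 14.99 = 21.04 ≈ 21.0 mm.

PW ≈ 21.0 mm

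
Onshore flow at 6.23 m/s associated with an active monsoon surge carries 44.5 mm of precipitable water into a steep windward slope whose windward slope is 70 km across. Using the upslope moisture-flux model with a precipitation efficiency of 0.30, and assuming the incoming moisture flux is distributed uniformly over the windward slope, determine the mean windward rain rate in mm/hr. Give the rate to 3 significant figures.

R ≈ 4.28 mm/hr

Incoming column moisture flux per unit ridge length: F = V × PW = 6.23 × 44.5 = 277.235 mm·m/s.
Spread over the 70 km slope with efficiency ε = 0.30: R = ε·F/W = 0.30 × 277.235 / 70000 m = 1.188e-03 mm/s.
R = 1.188e-03 × 3600 = 4.28 mm/hr.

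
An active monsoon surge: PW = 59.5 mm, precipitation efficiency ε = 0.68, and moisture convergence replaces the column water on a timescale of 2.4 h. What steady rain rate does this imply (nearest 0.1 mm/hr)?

R ≈ 16.9 mm/hr

Each overturning extracts ε × PW = 0.68 × 59.5 = 40.46 mm.
Rate = ε·PW / τ = 40.46 / 2.4 h = 16.9 mm/hr.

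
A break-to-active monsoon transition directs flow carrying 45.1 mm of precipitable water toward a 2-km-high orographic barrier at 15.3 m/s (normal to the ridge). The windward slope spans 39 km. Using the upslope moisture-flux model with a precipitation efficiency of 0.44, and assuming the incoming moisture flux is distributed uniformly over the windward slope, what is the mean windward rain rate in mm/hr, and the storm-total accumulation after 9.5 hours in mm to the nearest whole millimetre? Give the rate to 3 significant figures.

R ≈ 28.0 mm/hr; total ≈ 266 mm

Incoming column moisture flux per unit ridge length: F = V × PW = 15.3 × 45.1 = 690.03 mm·m/s.
Spread over the 39 km slope with efficiency ε = 0.44: R = ε·F/W = 0.44 × 690.03 / 39000 m = 7.785e-03 mm/s.
R = 7.785e-03 × 3600 = 28.0 mm/hr.
Over 9.5 h: total = 28.0 × 9.5 = 266 mm.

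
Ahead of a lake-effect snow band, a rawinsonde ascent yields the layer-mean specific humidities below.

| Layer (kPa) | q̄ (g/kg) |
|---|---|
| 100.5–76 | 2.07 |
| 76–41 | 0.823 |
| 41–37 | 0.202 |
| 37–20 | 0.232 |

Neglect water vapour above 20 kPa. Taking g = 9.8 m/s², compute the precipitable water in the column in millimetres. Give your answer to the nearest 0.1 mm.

PW ≈ 8.6 mm

Precipitable water is the column-integrated vapour mass per unit area: PW = (1/g) Σ q̄ Δp, with q in kg/kg and Δp in Pa (1 kg/m² of water = 1 mm).
Layer 100.5–76 kPa: Δp = 245 hPa = 24500 Pa, q̄ = 0.00207 kg/kg → 0.00207 × 24500 / 9.8 = 5.17 mm
Layer 76–41 kPa: Δp = 350 hPa = 35000 Pa, q̄ = 0.000823 kg/kg → 0.000823 × 35000 / 9.8 = 2.94 mm
Layer 41–37 kPa: Δp = 40 hPa = 4000 Pa, q̄ = 0.000202 kg/kg → 0.000202 × 4000 / 9.8 = 0.08 mm
Layer 37–20 kPa: Δp = 170 hPa = 17000 Pa, q̄ = 0.000232 kg/kg → 0.000232 × 17000 / 9.8 = 0.40 mm
PW = 5.17 + 2.94 + 0.08 + 0.40 = 8.59 ≈ 8.6 mm.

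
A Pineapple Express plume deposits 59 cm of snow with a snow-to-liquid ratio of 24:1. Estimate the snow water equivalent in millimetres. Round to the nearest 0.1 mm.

SWE ≈ 24.6 mm

SWE = snow depth / ratio = 59 cm / 24 = 2.458 cm = 24.6 mm.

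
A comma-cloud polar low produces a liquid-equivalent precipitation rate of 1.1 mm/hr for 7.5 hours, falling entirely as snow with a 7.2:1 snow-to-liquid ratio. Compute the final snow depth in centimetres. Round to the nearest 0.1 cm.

Liquid-equivalent depth = 1.1 × 7.5 = 8.25 mm.
Snow depth = 8.25 mm × 7.2 = 59.4 mm = 5.9 cm.

snow depth ≈ 5.9 cm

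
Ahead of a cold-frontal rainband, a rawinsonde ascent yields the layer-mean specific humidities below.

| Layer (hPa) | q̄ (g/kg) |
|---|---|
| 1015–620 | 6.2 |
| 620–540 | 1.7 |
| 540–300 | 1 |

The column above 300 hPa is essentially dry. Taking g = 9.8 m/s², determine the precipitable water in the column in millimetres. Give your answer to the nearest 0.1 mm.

PW ≈ 28.8 mm

Precipitable water is the column-integrated vapour mass per unit area: PW = (1/g) Σ q̄ Δp, with q in kg/kg and Δp in Pa (1 kg/m² of water = 1 mm).
Layer 1015–620 hPa: Δp = 395 hPa = 39500 Pa, q̄ = 0.0062 kg/kg → 0.0062 × 39500 / 9.8 = 24.99 mm
Layer 620–540 hPa: Δp = 80 hPa = 8000 Pa, q̄ = 0.0017 kg/kg → 0.0017 × 8000 / 9.8 = 1.39 mm
Layer 540–300 hPa: Δp = 240 hPa = 24000 Pa, q̄ = 0.001 kg/kg → 0.001 × 24000 / 9.8 = 2.45 mm
PW = 24.99 + 1.39 + 2.45 = 28.83 ≈ 28.8 mm.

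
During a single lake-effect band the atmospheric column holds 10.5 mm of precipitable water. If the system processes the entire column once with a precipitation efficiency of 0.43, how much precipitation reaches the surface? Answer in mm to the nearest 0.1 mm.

Precipitation = ε × PW = 0.43 × 10.5 = 4.5 mm.

precipitation ≈ 4.5 mm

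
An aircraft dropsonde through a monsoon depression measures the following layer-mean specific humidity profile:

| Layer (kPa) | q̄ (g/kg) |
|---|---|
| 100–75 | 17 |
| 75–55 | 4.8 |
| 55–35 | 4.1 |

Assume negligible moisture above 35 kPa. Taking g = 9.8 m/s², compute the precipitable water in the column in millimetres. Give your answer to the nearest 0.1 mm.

Precipitable water is the column-integrated vapour mass per unit area: PW = (1/g) Σ q̄ Δp, with q in kg/kg and Δp in Pa (1 kg/m² of water = 1 mm).
Layer 100–75 kPa: Δp = 250 hPa = 25000 Pa, q̄ = 0.017 kg/kg → 0.017 × 25000 / 9.8 = 43.37 mm
Layer 75–55 kPa: Δp = 200 hPa = 20000 Pa, q̄ = 0.0048 kg/kg → 0.0048 × 20000 / 9.8 = 9.80 mm
Layer 55–35 kPa: Δp = 200 hPa = 20000 Pa, q̄ = 0.0041 kg/kg → 0.0041 × 20000 / 9.8 = 8.37 mm
PW = 43.37 + 9.80 + 8.37 = 61.54 ≈ 61.5 mm.

PW ≈ 61.5 mm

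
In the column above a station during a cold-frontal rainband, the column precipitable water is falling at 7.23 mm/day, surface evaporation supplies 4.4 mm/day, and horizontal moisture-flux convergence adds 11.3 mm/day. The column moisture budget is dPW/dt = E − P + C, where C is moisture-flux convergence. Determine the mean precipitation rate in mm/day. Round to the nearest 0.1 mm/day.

dPW/dt = -7.23 mm/day.
P = E + C − dPW/dt = 4.4 + (11.3) − (-7.23) = 22.9 mm/day.

P ≈ 22.9 mm/day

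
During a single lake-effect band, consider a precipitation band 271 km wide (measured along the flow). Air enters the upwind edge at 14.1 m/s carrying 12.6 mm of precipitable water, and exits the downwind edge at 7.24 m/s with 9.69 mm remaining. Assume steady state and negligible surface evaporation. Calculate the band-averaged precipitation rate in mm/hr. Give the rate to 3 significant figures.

Column moisture flux per unit crosswind length is F = V × PW.
Inflow: F_in = 14.1 × 12.6 = 177.66 mm·m/s
Outflow: F_out = 7.24 × 9.69 = 70.1556 mm·m/s
Steady-state rate R = (F_in − F_out)/L = (177.66 − 70.1556) / 271000 m = 3.967e-04 mm/s.
R = 3.967e-04 × 3600 = 1.43 mm/hr.

R ≈ 1.43 mm/hr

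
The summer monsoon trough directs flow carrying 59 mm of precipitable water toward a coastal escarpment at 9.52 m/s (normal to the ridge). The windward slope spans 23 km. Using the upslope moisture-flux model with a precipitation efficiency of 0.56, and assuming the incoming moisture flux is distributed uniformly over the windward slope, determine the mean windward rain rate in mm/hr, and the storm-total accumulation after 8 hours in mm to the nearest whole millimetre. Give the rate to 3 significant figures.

Incoming column moisture flux per unit ridge length: F = V × PW = 9.52 × 59 = 561.68 mm·m/s.
Spread over the 23 km slope with efficiency ε = 0.56: R = ε·F/W = 0.56 × 561.68 / 23000 m = 1.368e-02 mm/s.
R = 1.368e-02 × 3600 = 49.2 mm/hr.
Over 8 h: total = 49.2 × 8 = 393.6 ≈ 394 mm.

R ≈ 49.2 mm/hr; total ≈ 394 mm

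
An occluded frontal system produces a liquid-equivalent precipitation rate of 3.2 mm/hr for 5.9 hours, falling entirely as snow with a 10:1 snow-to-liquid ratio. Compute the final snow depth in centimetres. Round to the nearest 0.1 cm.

Liquid-equivalent depth = 3.2 × 5.9 = 18.88 mm.
Snow depth = 18.88 mm × 10 = 188.8 mm = 18.9 cm.

snow depth ≈ 18.9 cm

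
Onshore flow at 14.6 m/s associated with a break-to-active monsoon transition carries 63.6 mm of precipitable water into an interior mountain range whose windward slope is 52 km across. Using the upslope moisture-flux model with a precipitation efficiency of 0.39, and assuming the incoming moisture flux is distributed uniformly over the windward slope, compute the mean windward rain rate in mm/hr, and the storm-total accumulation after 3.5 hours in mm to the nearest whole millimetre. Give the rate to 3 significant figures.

Incoming column moisture flux per unit ridge length: F = V × PW = 14.6 × 63.6 = 928.56 mm·m/s.
Spread over the 52 km slope with efficiency ε = 0.39: R = ε·F/W = 0.39 × 928.56 / 52000 m = 6.964e-03 mm/s.
R = 6.964e-03 × 3600 = 25.1 mm/hr.
Over 3.5 h: total = 25.1 × 3.5 = 87.85 ≈ 88 mm.

R ≈ 25.1 mm/hr; total ≈ 88 mm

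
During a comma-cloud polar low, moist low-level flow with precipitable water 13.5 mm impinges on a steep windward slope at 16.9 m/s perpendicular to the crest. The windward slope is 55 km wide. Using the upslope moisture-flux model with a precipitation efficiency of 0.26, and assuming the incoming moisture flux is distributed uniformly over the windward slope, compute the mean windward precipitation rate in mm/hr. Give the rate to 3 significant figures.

Incoming column moisture flux per unit ridge length: F = V × PW = 16.9 × 13.5 = 228.15 mm·m/s.
Spread over the 55 km slope with efficiency ε = 0.26: R = ε·F/W = 0.26 × 228.15 / 55000 m = 1.079e-03 mm/s.
R = 1.079e-03 × 3600 = 3.88 mm/hr.

R ≈ 3.88 mm/hr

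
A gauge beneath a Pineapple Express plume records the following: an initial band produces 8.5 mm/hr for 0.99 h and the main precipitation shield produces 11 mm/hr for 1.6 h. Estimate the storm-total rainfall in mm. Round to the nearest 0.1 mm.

Total = Σ Rᵢ Δtᵢ = 8.5 × 0.99 + 11 × 1.6
      = 8.415 + 17.6 = 26.0 mm.

total ≈ 26.0 mm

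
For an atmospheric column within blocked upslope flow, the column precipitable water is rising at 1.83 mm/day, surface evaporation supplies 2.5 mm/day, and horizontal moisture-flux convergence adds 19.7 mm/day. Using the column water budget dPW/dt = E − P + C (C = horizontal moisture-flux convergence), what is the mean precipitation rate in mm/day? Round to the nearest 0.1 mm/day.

P ≈ 20.4 mm/day

dPW/dt = +1.83 mm/day.
P = E + C − dPW/dt = 2.5 + (19.7) − (+1.83) = 20.4 mm/day.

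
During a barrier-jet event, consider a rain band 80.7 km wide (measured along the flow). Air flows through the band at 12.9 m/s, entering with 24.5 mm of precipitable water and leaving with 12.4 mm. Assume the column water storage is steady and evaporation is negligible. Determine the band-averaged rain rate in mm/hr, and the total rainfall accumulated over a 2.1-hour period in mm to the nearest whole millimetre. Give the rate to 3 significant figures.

Column moisture flux per unit crosswind length is F = V × PW.
Inflow: F_in = 12.9 × 24.5 = 316.05 mm·m/s
Outflow: F_out = 12.9 × 12.4 = 159.96 mm·m/s
Steady-state rate R = (F_in − F_out)/L = (316.05 − 159.96) / 80700 m = 1.934e-03 mm/s.
R = 1.934e-03 × 3600 = 6.96 mm/hr.
Over 2.1 h: total = 6.96 × 2.1 = 14.616 ≈ 15 mm.

R ≈ 6.96 mm/hr; total ≈ 15 mm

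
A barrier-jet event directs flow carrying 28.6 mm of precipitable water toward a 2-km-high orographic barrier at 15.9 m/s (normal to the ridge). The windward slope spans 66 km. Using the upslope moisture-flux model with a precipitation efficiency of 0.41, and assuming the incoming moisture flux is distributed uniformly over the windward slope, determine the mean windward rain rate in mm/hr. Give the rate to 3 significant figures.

R ≈ 10.2 mm/hr

Incoming column moisture flux per unit ridge length: F = V × PW = 15.9 × 28.6 = 454.74 mm·m/s.
Spread over the 66 km slope with efficiency ε = 0.41: R = ε·F/W = 0.41 × 454.74 / 66000 m = 2.825e-03 mm/s.
R = 2.825e-03 × 3600 = 10.2 mm/hr.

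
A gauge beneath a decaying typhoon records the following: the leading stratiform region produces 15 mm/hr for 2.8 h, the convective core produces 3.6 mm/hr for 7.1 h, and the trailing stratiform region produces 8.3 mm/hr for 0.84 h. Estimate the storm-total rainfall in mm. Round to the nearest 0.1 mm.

total ≈ 74.5 mm

Total = Σ Rᵢ Δtᵢ = 15 × 2.8 + 3.6 × 7.1 + 8.3 × 0.84
      = 42 + 25.56 + 6.972 = 74.5 mm.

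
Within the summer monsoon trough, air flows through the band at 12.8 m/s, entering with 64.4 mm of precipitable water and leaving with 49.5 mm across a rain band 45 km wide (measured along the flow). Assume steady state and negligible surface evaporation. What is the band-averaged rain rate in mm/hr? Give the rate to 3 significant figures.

Column moisture flux per unit crosswind length is F = V × PW.
Inflow: F_in = 12.8 × 64.4 = 824.32 mm·m/s
Outflow: F_out = 12.8 × 49.5 = 633.6 mm·m/s
Steady-state rate R = (F_in − F_out)/L = (824.32 − 633.6) / 45000 m = 4.238e-03 mm/s.
R = 4.238e-03 × 3600 = 15.3 mm/hr.

R ≈ 15.3 mm/hr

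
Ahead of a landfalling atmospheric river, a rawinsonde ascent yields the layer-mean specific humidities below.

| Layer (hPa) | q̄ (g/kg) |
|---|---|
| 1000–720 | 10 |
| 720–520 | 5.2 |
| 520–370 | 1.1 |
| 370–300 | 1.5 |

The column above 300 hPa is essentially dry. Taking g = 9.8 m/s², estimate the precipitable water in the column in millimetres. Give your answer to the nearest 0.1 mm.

PW ≈ 41.9 mm

Precipitable water is the column-integrated vapour mass per unit area: PW = (1/g) Σ q̄ Δp, with q in kg/kg and Δp in Pa (1 kg/m² of water = 1 mm).
Layer 1000–720 hPa: Δp = 280 hPa = 28000 Pa, q̄ = 0.01 kg/kg → 0.01 × 28000 / 9.8 = 28.57 mm
Layer 720–520 hPa: Δp = 200 hPa = 20000 Pa, q̄ = 0.0052 kg/kg → 0.0052 × 20000 / 9.8 = 10.61 mm
Layer 520–370 hPa: Δp = 150 hPa = 15000 Pa, q̄ = 0.0011 kg/kg → 0.0011 × 15000 / 9.8 = 1.68 mm
Layer 370–300 hPa: Δp = 70 hPa = 7000 Pa, q̄ = 0.0015 kg/kg → 0.0015 × 7000 / 9.8 = 1.07 mm
PW = 28.57 + 10.61 + 1.68 + 1.07 = 41.93 ≈ 41.9 mm.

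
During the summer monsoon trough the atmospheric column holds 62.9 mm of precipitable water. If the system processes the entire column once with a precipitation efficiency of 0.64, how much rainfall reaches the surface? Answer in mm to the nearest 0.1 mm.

rainfall ≈ 40.3 mm

Rainfall = ε × PW = 0.64 × 62.9 = 40.3 mm.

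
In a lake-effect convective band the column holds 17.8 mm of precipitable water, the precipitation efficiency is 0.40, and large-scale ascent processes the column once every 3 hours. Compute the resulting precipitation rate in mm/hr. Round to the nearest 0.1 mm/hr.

R ≈ 2.4 mm/hr

Each overturning extracts ε × PW = 0.40 × 17.8 = 7.12 mm.
Rate = ε·PW / τ = 7.12 / 3 h = 2.4 mm/hr.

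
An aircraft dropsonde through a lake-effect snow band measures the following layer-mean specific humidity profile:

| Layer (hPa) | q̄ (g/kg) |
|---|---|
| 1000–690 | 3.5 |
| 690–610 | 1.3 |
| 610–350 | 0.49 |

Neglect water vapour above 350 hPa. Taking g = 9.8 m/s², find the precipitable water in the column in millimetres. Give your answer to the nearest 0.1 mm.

PW ≈ 13.4 mm

Precipitable water is the column-integrated vapour mass per unit area: PW = (1/g) Σ q̄ Δp, with q in kg/kg and Δp in Pa (1 kg/m² of water = 1 mm).
Layer 1000–690 hPa: Δp = 310 hPa = 31000 Pa, q̄ = 0.0035 kg/kg → 0.0035 × 31000 / 9.8 = 11.07 mm
Layer 690–610 hPa: Δp = 80 hPa = 8000 Pa, q̄ = 0.0013 kg/kg → 0.0013 × 8000 / 9.8 = 1.06 mm
Layer 610–350 hPa: Δp = 260 hPa = 26000 Pa, q̄ = 0.00049 kg/kg → 0.00049 × 26000 / 9.8 = 1.30 mm
PW = 11.07 + 1.06 + 1.30 = 13.43 ≈ 13.4 mm.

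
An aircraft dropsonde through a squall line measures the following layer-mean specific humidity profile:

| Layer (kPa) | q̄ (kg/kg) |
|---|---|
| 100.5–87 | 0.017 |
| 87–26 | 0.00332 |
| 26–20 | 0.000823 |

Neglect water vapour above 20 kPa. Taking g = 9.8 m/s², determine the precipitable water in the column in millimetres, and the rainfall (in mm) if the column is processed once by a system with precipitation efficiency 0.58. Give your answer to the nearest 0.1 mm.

Precipitable water is the column-integrated vapour mass per unit area: PW = (1/g) Σ q̄ Δp, with q in kg/kg and Δp in Pa (1 kg/m² of water = 1 mm).
Layer 100.5–87 kPa: Δp = 135 hPa = 13500 Pa, q̄ = 0.017 kg/kg → 0.017 × 13500 / 9.8 = 23.42 mm
Layer 87–26 kPa: Δp = 610 hPa = 61000 Pa, q̄ = 0.00332 kg/kg → 0.00332 × 61000 / 9.8 = 20.67 mm
Layer 26–20 kPa: Δp = 60 hPa = 6000 Pa, q̄ = 0.000823 kg/kg → 0.000823 × 6000 / 9.8 = 0.50 mm
PW = 23.42 + 20.67 + 0.50 = 44.59 ≈ 44.6 mm.
Rainfall = ε × PW = 0.58 × 44.6 = 25.9 mm.

PW ≈ 44.6 mm; rainfall ≈ 25.9 mm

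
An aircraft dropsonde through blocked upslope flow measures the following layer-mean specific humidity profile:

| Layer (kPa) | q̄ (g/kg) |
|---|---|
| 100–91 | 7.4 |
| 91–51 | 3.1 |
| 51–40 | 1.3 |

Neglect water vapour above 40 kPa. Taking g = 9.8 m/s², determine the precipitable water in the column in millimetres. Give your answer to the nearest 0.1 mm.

PW ≈ 20.9 mm

Precipitable water is the column-integrated vapour mass per unit area: PW = (1/g) Σ q̄ Δp, with q in kg/kg and Δp in Pa (1 kg/m² of water = 1 mm).
Layer 100–91 kPa: Δp = 90 hPa = 9000 Pa, q̄ = 0.0074 kg/kg → 0.0074 × 9000 / 9.8 = 6.80 mm
Layer 91–51 kPa: Δp = 400 hPa = 40000 Pa, q̄ = 0.0031 kg/kg → 0.0031 × 40000 / 9.8 = 12.65 mm
Layer 51–40 kPa: Δp = 110 hPa = 11000 Pa, q̄ = 0.0013 kg/kg → 0.0013 × 11000 / 9.8 = 1.46 mm
PW = 6.80 + 12.65 + 1.46 = 20.91 ≈ 20.9 mm.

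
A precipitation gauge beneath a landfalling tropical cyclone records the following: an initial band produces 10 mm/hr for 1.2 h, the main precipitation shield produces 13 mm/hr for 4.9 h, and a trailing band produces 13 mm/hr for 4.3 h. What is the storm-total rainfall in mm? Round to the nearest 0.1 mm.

Total = Σ Rᵢ Δtᵢ = 10 × 1.2 + 13 × 4.9 + 13 × 4.3
      = 12 + 63.7 + 55.9 = 131.6 mm.

total ≈ 131.6 mm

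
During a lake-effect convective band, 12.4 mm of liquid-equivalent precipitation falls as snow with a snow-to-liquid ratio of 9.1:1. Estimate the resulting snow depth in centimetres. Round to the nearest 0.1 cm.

Snow depth = liquid × ratio = 12.4 mm × 9.1 = 112.84 mm = 11.3 cm.

snow depth ≈ 11.3 cm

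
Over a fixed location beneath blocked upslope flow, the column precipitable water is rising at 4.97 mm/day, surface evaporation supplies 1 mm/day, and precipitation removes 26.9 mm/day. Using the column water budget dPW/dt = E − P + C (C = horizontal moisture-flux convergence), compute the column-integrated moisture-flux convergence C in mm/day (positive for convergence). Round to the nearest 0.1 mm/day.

dPW/dt = +4.97 mm/day.
C = dPW/dt − E + P = (+4.97) − 1 + 26.9 = 30.9 mm/day.

C ≈ 30.9 mm/day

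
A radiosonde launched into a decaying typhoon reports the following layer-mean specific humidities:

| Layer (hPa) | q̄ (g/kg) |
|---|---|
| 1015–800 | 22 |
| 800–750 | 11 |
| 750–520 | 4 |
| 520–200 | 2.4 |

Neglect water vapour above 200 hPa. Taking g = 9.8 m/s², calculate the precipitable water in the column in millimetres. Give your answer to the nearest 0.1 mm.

Precipitable water is the column-integrated vapour mass per unit area: PW = (1/g) Σ q̄ Δp, with q in kg/kg and Δp in Pa (1 kg/m² of water = 1 mm).
Layer 1015–800 hPa: Δp = 215 hPa = 21500 Pa, q̄ = 0.022 kg/kg → 0.022 × 21500 / 9.8 = 48.27 mm
Layer 800–750 hPa: Δp = 50 hPa = 5000 Pa, q̄ = 0.011 kg/kg → 0.011 × 5000 / 9.8 = 5.61 mm
Layer 750–520 hPa: Δp = 230 hPa = 23000 Pa, q̄ = 0.004 kg/kg → 0.004 × 23000 / 9.8 = 9.39 mm
Layer 520–200 hPa: Δp = 320 hPa = 32000 Pa, q̄ = 0.0024 kg/kg → 0.0024 × 32000 / 9.8 = 7.84 mm
PW = 48.27 + 5.61 + 9.39 + 7.84 = 71.11 ≈ 71.1 mm.

PW ≈ 71.1 mm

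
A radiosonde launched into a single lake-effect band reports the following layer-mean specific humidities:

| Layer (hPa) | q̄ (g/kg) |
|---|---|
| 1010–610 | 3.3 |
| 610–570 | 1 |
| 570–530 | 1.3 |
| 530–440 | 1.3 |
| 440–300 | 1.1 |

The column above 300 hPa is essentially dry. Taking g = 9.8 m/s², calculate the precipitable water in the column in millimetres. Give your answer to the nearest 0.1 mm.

PW ≈ 17.2 mm

Precipitable water is the column-integrated vapour mass per unit area: PW = (1/g) Σ q̄ Δp, with q in kg/kg and Δp in Pa (1 kg/m² of water = 1 mm).
Layer 1010–610 hPa: Δp = 400 hPa = 40000 Pa, q̄ = 0.0033 kg/kg → 0.0033 × 40000 / 9.8 = 13.47 mm
Layer 610–570 hPa: Δp = 40 hPa = 4000 Pa, q̄ = 0.001 kg/kg → 0.001 × 4000 / 9.8 = 0.41 mm
Layer 570–530 hPa: Δp = 40 hPa = 4000 Pa, q̄ = 0.0013 kg/kg → 0.0013 × 4000 / 9.8 = 0.53 mm
Layer 530–440 hPa: Δp = 90 hPa = 9000 Pa, q̄ = 0.0013 kg/kg → 0.0013 × 9000 / 9.8 = 1.19 mm
Layer 440–300 hPa: Δp = 140 hPa = 14000 Pa, q̄ = 0.0011 kg/kg → 0.0011 × 14000 / 9.8 = 1.57 mm
PW = 13.47 + 0.41 + 0.53 + 1.19 + 1.57 = 17.17 ≈ 17.2 mm.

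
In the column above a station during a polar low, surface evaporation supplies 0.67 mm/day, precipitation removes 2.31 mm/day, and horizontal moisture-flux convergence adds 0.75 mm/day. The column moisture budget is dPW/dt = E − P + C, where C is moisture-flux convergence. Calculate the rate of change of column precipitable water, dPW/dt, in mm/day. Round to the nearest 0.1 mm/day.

dPW/dt ≈ -0.9 mm/day

dPW/dt = E − P + C = 0.67 − 2.31 + (0.75) = -0.9 mm/day.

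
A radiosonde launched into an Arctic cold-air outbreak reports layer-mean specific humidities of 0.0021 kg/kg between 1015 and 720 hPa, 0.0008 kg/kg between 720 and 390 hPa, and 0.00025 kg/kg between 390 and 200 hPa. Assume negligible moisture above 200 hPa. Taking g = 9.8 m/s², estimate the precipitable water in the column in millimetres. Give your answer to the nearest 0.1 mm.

PW ≈ 9.5 mm

Precipitable water is the column-integrated vapour mass per unit area: PW = (1/g) Σ q̄ Δp, with q in kg/kg and Δp in Pa (1 kg/m² of water = 1 mm).
Layer 1015–720 hPa: Δp = 295 hPa = 29500 Pa, q̄ = 0.0021 kg/kg → 0.0021 × 29500 / 9.8 = 6.32 mm
Layer 720–390 hPa: Δp = 330 hPa = 33000 Pa, q̄ = 0.0008 kg/kg → 0.0008 × 33000 / 9.8 = 2.69 mm
Layer 390–200 hPa: Δp = 190 hPa = 19000 Pa, q̄ = 0.00025 kg/kg → 0.00025 × 19000 / 9.8 = 0.48 mm
PW = 6.32 + 2.69 + 0.48 = 9.49 ≈ 9.5 mm.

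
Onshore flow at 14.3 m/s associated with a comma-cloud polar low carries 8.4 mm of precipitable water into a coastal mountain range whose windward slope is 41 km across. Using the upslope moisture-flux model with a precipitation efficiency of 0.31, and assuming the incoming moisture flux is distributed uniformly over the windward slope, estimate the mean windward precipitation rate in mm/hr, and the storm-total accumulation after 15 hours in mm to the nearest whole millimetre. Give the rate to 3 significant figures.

R ≈ 3.27 mm/hr; total ≈ 49 mm

Incoming column moisture flux per unit ridge length: F = V × PW = 14.3 × 8.4 = 120.12 mm·m/s.
Spread over the 41 km slope with efficiency ε = 0.31: R = ε·F/W = 0.31 × 120.12 / 41000 m = 9.082e-04 mm/s.
R = 9.082e-04 × 3600 = 3.27 mm/hr.
Over 15 h: total = 3.27 × 15 = 49.05 ≈ 49 mm.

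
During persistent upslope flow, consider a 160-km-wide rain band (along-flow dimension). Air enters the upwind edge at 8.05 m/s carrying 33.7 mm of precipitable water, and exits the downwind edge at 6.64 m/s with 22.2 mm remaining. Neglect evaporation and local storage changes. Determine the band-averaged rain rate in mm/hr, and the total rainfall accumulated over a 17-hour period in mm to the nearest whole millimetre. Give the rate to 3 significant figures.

Column moisture flux per unit crosswind length is F = V × PW.
Inflow: F_in = 8.05 × 33.7 = 271.285 mm·m/s
Outflow: F_out = 6.64 × 22.2 = 147.408 mm·m/s
Steady-state rate R = (F_in − F_out)/L = (271.285 − 147.408) / 160000 m = 7.742e-04 mm/s.
R = 7.742e-04 × 3600 = 2.79 mm/hr.
Over 17 h: total = 2.79 × 17 = 47.43 ≈ 47 mm.

R ≈ 2.79 mm/hr; total ≈ 47 mm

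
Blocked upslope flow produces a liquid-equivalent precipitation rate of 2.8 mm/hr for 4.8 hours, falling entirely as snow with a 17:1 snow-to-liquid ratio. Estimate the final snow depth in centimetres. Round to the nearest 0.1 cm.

Liquid-equivalent depth = 2.8 × 4.8 = 13.44 mm.
Snow depth = 13.44 mm × 17 = 228.48 mm = 22.8 cm.

snow depth ≈ 22.8 cm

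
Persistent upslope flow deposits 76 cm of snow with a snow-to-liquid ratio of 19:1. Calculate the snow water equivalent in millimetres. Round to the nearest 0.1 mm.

SWE ≈ 40.0 mm

SWE = snow depth / ratio = 76 cm / 19 = 4.000 cm = 40.0 mm.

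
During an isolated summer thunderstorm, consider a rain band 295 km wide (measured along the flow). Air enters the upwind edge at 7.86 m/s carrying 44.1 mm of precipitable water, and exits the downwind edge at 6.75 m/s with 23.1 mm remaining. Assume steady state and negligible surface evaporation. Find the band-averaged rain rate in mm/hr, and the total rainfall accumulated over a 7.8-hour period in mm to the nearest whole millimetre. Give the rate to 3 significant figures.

R ≈ 2.33 mm/hr; total ≈ 18 mm

Column moisture flux per unit crosswind length is F = V × PW.
Inflow: F_in = 7.86 × 44.1 = 346.626 mm·m/s
Outflow: F_out = 6.75 × 23.1 = 155.925 mm·m/s
Steady-state rate R = (F_in − F_out)/L = (346.626 − 155.925) / 295000 m = 6.464e-04 mm/s.
R = 6.464e-04 × 3600 = 2.33 mm/hr.
Over 7.8 h: total = 2.33 × 7.8 = 18.174 ≈ 18 mm.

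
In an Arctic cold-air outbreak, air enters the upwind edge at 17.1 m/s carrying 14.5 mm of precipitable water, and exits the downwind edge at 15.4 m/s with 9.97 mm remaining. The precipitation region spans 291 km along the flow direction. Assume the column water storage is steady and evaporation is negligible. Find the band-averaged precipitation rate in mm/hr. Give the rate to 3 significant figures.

Column moisture flux per unit crosswind length is F = V × PW.
Inflow: F_in = 17.1 × 14.5 = 247.95 mm·m/s
Outflow: F_out = 15.4 × 9.97 = 153.538 mm·m/s
Steady-state rate R = (F_in − F_out)/L = (247.95 − 153.538) / 291000 m = 3.244e-04 mm/s.
R = 3.244e-04 × 3600 = 1.17 mm/hr.

R ≈ 1.17 mm/hr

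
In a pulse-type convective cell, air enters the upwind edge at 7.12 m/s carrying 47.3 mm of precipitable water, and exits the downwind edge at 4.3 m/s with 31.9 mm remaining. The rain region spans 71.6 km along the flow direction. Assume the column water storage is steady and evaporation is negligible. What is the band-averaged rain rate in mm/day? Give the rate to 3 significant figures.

Column moisture flux per unit crosswind length is F = V × PW.
Inflow: F_in = 7.12 × 47.3 = 336.776 mm·m/s
Outflow: F_out = 4.3 × 31.9 = 137.17 mm·m/s
Steady-state rate R = (F_in − F_out)/L = (336.776 − 137.17) / 71600 m = 2.788e-03 mm/s.
R = 2.788e-03 × 3600 × 24 = 241 mm/day.

R ≈ 241 mm/day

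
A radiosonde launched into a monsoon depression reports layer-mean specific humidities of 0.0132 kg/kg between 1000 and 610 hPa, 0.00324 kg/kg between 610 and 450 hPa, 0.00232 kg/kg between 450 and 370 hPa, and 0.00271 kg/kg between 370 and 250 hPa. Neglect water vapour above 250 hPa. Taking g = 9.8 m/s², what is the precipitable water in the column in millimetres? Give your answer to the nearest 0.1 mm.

Precipitable water is the column-integrated vapour mass per unit area: PW = (1/g) Σ q̄ Δp, with q in kg/kg and Δp in Pa (1 kg/m² of water = 1 mm).
Layer 1000–610 hPa: Δp = 390 hPa = 39000 Pa, q̄ = 0.0132 kg/kg → 0.0132 × 39000 / 9.8 = 52.53 mm
Layer 610–450 hPa: Δp = 160 hPa = 16000 Pa, q̄ = 0.00324 kg/kg → 0.00324 × 16000 / 9.8 = 5.29 mm
Layer 450–370 hPa: Δp = 80 hPa = 8000 Pa, q̄ = 0.00232 kg/kg → 0.00232 × 8000 / 9.8 = 1.89 mm
Layer 370–250 hPa: Δp = 120 hPa = 12000 Pa, q̄ = 0.00271 kg/kg → 0.00271 × 12000 / 9.8 = 3.32 mm
PW = 52.53 + 5.29 + 1.89 + 3.32 = 63.03 ≈ 63.0 mm.

PW ≈ 63.0 mm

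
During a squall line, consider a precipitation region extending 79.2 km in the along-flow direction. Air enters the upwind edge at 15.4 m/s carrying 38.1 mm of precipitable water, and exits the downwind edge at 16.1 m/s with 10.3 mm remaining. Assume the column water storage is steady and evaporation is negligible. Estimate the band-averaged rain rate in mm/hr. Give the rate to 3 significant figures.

R ≈ 19.1 mm/hr

Column moisture flux per unit crosswind length is F = V × PW.
Inflow: F_in = 15.4 × 38.1 = 586.74 mm·m/s
Outflow: F_out = 16.1 × 10.3 = 165.83 mm·m/s
Steady-state rate R = (F_in − F_out)/L = (586.74 − 165.83) / 79200 m = 5.315e-03 mm/s.
R = 5.315e-03 × 3600 = 19.1 mm/hr.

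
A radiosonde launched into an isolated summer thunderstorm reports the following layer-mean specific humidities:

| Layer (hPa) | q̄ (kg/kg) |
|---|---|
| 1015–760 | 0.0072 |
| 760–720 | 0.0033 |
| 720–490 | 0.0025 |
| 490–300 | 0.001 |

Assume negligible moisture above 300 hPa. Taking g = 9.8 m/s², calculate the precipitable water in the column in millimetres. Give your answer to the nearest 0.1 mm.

Precipitable water is the column-integrated vapour mass per unit area: PW = (1/g) Σ q̄ Δp, with q in kg/kg and Δp in Pa (1 kg/m² of water = 1 mm).
Layer 1015–760 hPa: Δp = 255 hPa = 25500 Pa, q̄ = 0.0072 kg/kg → 0.0072 × 25500 / 9.8 = 18.73 mm
Layer 760–720 hPa: Δp = 40 hPa = 4000 Pa, q̄ = 0.0033 kg/kg → 0.0033 × 4000 / 9.8 = 1.35 mm
Layer 720–490 hPa: Δp = 230 hPa = 23000 Pa, q̄ = 0.0025 kg/kg → 0.0025 × 23000 / 9.8 = 5.87 mm
Layer 490–300 hPa: Δp = 190 hPa = 19000 Pa, q̄ = 0.001 kg/kg → 0.001 × 19000 / 9.8 = 1.94 mm
PW = 18.73 + 1.35 + 5.87 + 1.94 = 27.89 ≈ 27.9 mm.

PW ≈ 27.9 mm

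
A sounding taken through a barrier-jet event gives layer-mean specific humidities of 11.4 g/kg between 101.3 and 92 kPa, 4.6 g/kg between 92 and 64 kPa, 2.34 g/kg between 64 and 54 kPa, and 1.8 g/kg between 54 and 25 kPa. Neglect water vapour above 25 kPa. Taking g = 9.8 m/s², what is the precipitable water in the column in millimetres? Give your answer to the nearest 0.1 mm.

PW ≈ 31.7 mm

Precipitable water is the column-integrated vapour mass per unit area: PW = (1/g) Σ q̄ Δp, with q in kg/kg and Δp in Pa (1 kg/m² of water = 1 mm).
Layer 101.3–92 kPa: Δp = 93 hPa = 9300 Pa, q̄ = 0.0114 kg/kg → 0.0114 × 9300 / 9.8 = 10.82 mm
Layer 92–64 kPa: Δp = 280 hPa = 28000 Pa, q̄ = 0.0046 kg/kg → 0.0046 × 28000 / 9.8 = 13.14 mm
Layer 64–54 kPa: Δp = 100 hPa = 10000 Pa, q̄ = 0.00234 kg/kg → 0.00234 × 10000 / 9.8 = 2.39 mm
Layer 54–25 kPa: Δp = 290 hPa = 29000 Pa, q̄ = 0.0018 kg/kg → 0.0018 × 29000 / 9.8 = 5.33 mm
PW = 10.82 + 13.14 + 2.39 + 5.33 = 31.68 ≈ 31.7 mm.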